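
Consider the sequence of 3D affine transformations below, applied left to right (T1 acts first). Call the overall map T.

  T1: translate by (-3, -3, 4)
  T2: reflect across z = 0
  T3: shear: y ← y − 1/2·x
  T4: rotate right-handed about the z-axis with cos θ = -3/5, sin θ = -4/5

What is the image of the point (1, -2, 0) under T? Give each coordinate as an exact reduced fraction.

T1 translate by (-3, -3, 4): (1, -2, 0) → (-2, -5, 4)
T2 reflect across z = 0: (-2, -5, 4) → (-2, -5, -4)
T3 shear: y ← y − 1/2·x: (-2, -5, -4) → (-2, -4, -4)
T4 rotate right-handed about the z-axis with cos θ = -3/5, sin θ = -4/5: (-2, -4, -4) → (-2, 4, -4)

T(p) = (-2, 4, -4)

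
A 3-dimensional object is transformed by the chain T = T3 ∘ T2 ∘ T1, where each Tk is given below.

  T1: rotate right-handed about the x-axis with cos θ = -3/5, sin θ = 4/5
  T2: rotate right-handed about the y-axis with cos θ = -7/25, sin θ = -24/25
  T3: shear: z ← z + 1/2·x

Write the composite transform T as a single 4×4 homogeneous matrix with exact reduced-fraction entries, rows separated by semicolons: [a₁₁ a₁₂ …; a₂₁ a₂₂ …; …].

T1 = [1 0 0 0; 0 -3/5 -4/5 0; 0 4/5 -3/5 0; 0 0 0 1]
T2·T1 = [-7/25 -96/125 72/125 0; 0 -3/5 -4/5 0; 24/25 -28/125 21/125 0; 0 0 0 1]
T3·…·T1 = [-7/25 -96/125 72/125 0; 0 -3/5 -4/5 0; 41/50 -76/125 57/125 0; 0 0 0 1]

T = [-7/25 -96/125 72/125 0; 0 -3/5 -4/5 0; 41/50 -76/125 57/125 0; 0 0 0 1]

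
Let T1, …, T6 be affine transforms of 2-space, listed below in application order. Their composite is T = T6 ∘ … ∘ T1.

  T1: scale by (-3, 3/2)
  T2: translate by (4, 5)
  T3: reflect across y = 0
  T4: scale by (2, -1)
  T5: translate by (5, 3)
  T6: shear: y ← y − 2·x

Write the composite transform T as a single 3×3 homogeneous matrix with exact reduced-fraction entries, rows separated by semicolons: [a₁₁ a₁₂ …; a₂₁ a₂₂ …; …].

T1 = [-3 0 0; 0 3/2 0; 0 0 1]
T2·T1 = [-3 0 4; 0 3/2 5; 0 0 1]
T3·…·T1 = [-3 0 4; 0 -3/2 -5; 0 0 1]
T4·…·T1 = [-6 0 8; 0 3/2 5; 0 0 1]
T5·…·T1 = [-6 0 13; 0 3/2 8; 0 0 1]
T6·…·T1 = [-6 0 13; 12 3/2 -18; 0 0 1]

T = [-6 0 13; 12 3/2 -18; 0 0 1]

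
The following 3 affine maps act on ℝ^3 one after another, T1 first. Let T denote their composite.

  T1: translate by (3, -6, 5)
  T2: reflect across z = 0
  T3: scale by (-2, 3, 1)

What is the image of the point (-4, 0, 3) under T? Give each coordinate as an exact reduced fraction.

T1 translate by (3, -6, 5): (-4, 0, 3) → (-1, -6, 8)
T2 reflect across z = 0: (-1, -6, 8) → (-1, -6, -8)
T3 scale by (-2, 3, 1): (-1, -6, -8) → (2, -18, -8)

T(p) = (2, -18, -8)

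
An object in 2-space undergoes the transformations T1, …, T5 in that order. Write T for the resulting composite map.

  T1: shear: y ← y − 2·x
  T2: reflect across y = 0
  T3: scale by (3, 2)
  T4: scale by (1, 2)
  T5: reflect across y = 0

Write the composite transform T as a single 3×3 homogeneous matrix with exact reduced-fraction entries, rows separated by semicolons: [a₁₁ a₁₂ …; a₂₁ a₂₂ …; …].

T1 = [1 0 0; -2 1 0; 0 0 1]
T2·T1 = [1 0 0; 2 -1 0; 0 0 1]
T3·…·T1 = [3 0 0; 4 -2 0; 0 0 1]
T4·…·T1 = [3 0 0; 8 -4 0; 0 0 1]
T5·…·T1 = [3 0 0; -8 4 0; 0 0 1]

T = [3 0 0; -8 4 0; 0 0 1]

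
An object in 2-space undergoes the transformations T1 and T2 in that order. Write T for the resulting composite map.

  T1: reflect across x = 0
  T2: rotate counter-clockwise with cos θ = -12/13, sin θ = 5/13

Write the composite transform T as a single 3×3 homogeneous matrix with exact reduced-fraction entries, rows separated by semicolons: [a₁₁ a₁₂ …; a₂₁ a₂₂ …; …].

T1 = [-1 0 0; 0 1 0; 0 0 1]
T2·T1 = [12/13 -5/13 0; -5/13 -12/13 0; 0 0 1]

T = [12/13 -5/13 0; -5/13 -12/13 0; 0 0 1]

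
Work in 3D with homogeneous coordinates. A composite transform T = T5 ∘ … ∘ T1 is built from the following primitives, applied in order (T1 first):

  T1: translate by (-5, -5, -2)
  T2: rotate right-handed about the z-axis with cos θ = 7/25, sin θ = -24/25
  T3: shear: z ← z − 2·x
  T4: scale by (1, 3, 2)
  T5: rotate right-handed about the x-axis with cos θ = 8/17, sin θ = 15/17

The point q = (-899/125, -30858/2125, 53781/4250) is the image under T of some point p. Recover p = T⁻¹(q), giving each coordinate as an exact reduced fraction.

p = (8/5, -3/2, -3)

T1 = [1 0 0 -5; 0 1 0 -5; 0 0 1 -2; 0 0 0 1]
T2·T1 = [7/25 24/25 0 -31/5; -24/25 7/25 0 17/5; 0 0 1 -2; 0 0 0 1]
T3·…·T1 = [7/25 24/25 0 -31/5; -24/25 7/25 0 17/5; -14/25 -48/25 1 52/5; 0 0 0 1]
T4·…·T1 = [7/25 24/25 0 -31/5; -72/25 21/25 0 51/5; -28/25 -96/25 2 104/5; 0 0 0 1]
T5·…·T1 = [7/25 24/25 0 -31/5; -156/425 1608/425 -30/17 -1152/85; -1304/425 -453/425 16/17 1597/85; 0 0 0 1]
det M = 6; M⁻¹ = [7/25 -64/425 -24/85 5; 24/25 56/1275 7/85 5; 2 -15/34 4/17 2; 0 0 0 1]
M⁻¹ · (-899/125, -30858/2125, 53781/4250)ᵀ = (8/5, -3/2, -3)ᵀ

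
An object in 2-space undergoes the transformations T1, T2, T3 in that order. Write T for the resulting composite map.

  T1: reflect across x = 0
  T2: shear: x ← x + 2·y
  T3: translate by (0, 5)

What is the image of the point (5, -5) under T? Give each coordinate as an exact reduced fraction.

T(p) = (-15, 0)

T1 reflect across x = 0: (5, -5) → (-5, -5)
T2 shear: x ← x + 2·y: (-5, -5) → (-15, -5)
T3 translate by (0, 5): (-15, -5) → (-15, 0)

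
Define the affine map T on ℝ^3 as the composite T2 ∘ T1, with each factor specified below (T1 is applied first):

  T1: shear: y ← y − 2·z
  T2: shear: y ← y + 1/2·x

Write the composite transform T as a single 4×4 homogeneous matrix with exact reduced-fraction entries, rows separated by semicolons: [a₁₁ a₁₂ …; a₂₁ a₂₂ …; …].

T1 = [1 0 0 0; 0 1 -2 0; 0 0 1 0; 0 0 0 1]
T2·T1 = [1 0 0 0; 1/2 1 -2 0; 0 0 1 0; 0 0 0 1]

T = [1 0 0 0; 1/2 1 -2 0; 0 0 1 0; 0 0 0 1]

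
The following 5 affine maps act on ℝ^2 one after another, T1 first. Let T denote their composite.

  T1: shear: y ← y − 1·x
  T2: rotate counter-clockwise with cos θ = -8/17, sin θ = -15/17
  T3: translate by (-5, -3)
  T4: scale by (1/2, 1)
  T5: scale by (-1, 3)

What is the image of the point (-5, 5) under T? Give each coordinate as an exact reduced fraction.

T1 shear: y ← y − 1·x: (-5, 5) → (-5, 10)
T2 rotate counter-clockwise with cos θ = -8/17, sin θ = -15/17: (-5, 10) → (190/17, -5/17)
T3 translate by (-5, -3): (190/17, -5/17) → (105/17, -56/17)
T4 scale by (1/2, 1): (105/17, -56/17) → (105/34, -56/17)
T5 scale by (-1, 3): (105/34, -56/17) → (-105/34, -168/17)

T(p) = (-105/34, -168/17)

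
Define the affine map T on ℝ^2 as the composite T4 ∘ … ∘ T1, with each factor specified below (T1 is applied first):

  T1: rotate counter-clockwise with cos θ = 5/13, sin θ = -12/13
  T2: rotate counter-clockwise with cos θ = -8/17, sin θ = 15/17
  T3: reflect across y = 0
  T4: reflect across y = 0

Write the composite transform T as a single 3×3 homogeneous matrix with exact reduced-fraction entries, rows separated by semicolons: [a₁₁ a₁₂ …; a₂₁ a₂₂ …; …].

T1 = [5/13 12/13 0; -12/13 5/13 0; 0 0 1]
T2·T1 = [140/221 -171/221 0; 171/221 140/221 0; 0 0 1]
T3·…·T1 = [140/221 -171/221 0; -171/221 -140/221 0; 0 0 1]
T4·…·T1 = [140/221 -171/221 0; 171/221 140/221 0; 0 0 1]

T = [140/221 -171/221 0; 171/221 140/221 0; 0 0 1]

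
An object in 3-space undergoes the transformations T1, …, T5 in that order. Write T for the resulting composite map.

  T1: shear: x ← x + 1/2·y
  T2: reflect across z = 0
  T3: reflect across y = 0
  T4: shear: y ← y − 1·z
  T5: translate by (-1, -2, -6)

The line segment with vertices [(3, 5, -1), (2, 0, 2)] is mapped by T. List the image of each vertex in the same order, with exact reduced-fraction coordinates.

T1 shear: x ← x + 1/2·y: (3, 5, -1) → (11/2, 5, -1); (2, 0, 2) → (2, 0, 2)
T2 reflect across z = 0: (11/2, 5, -1) → (11/2, 5, 1); (2, 0, 2) → (2, 0, -2)
T3 reflect across y = 0: (11/2, 5, 1) → (11/2, -5, 1); (2, 0, -2) → (2, 0, -2)
T4 shear: y ← y − 1·z: (11/2, -5, 1) → (11/2, -6, 1); (2, 0, -2) → (2, 2, -2)
T5 translate by (-1, -2, -6): (11/2, -6, 1) → (9/2, -8, -5); (2, 2, -2) → (1, 0, -8)

image vertices: (9/2, -8, -5), (1, 0, -8)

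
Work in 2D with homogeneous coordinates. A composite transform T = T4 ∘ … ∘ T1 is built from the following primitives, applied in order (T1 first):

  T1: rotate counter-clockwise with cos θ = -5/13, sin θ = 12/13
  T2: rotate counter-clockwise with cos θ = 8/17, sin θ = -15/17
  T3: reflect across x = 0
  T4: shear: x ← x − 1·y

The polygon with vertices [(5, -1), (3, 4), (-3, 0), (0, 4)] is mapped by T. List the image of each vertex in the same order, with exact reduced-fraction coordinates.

image vertices: (-122/17, 55/17), (-809/221, 1073/221), (933/221, -513/221), (124/221, 560/221)

T1 rotate counter-clockwise with cos θ = -5/13, sin θ = 12/13: (5, -1) → (-1, 5); (3, 4) → (-63/13, 16/13); (-3, 0) → (15/13, -36/13); (0, 4) → (-48/13, -20/13)
T2 rotate counter-clockwise with cos θ = 8/17, sin θ = -15/17: (-1, 5) → (67/17, 55/17); (-63/13, 16/13) → (-264/221, 1073/221); (15/13, -36/13) → (-420/221, -513/221); (-48/13, -20/13) → (-684/221, 560/221)
T3 reflect across x = 0: (67/17, 55/17) → (-67/17, 55/17); (-264/221, 1073/221) → (264/221, 1073/221); (-420/221, -513/221) → (420/221, -513/221); (-684/221, 560/221) → (684/221, 560/221)
T4 shear: x ← x − 1·y: (-67/17, 55/17) → (-122/17, 55/17); (264/221, 1073/221) → (-809/221, 1073/221); (420/221, -513/221) → (933/221, -513/221); (684/221, 560/221) → (124/221, 560/221)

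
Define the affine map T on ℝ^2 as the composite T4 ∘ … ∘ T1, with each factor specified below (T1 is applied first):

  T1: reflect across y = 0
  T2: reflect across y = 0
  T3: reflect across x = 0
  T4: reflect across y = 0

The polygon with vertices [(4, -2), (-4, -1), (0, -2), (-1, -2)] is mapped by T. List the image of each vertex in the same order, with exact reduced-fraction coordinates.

image vertices: (-4, 2), (4, 1), (0, 2), (1, 2)

T1 reflect across y = 0: (4, -2) → (4, 2); (-4, -1) → (-4, 1); (0, -2) → (0, 2); (-1, -2) → (-1, 2)
T2 reflect across y = 0: (4, 2) → (4, -2); (-4, 1) → (-4, -1); (0, 2) → (0, -2); (-1, 2) → (-1, -2)
T3 reflect across x = 0: (4, -2) → (-4, -2); (-4, -1) → (4, -1); (0, -2) → (0, -2); (-1, -2) → (1, -2)
T4 reflect across y = 0: (-4, -2) → (-4, 2); (4, -1) → (4, 1); (0, -2) → (0, 2); (1, -2) → (1, 2)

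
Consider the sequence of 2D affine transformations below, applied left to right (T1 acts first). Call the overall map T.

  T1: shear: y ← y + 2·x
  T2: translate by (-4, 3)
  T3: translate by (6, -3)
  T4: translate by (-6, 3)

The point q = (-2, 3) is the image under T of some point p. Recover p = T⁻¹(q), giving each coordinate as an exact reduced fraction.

T1 = [1 0 0; 2 1 0; 0 0 1]
T2·T1 = [1 0 -4; 2 1 3; 0 0 1]
T3·…·T1 = [1 0 2; 2 1 0; 0 0 1]
T4·…·T1 = [1 0 -4; 2 1 3; 0 0 1]
det M = 1; M⁻¹ = [1 0 4; -2 1 -11; 0 0 1]
M⁻¹ · (-2, 3)ᵀ = (2, -4)ᵀ

p = (2, -4)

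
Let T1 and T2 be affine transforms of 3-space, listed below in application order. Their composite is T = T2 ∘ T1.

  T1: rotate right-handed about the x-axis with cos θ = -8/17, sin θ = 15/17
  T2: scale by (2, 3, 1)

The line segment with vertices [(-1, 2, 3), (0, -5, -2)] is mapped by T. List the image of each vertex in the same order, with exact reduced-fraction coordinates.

T1 rotate right-handed about the x-axis with cos θ = -8/17, sin θ = 15/17: (-1, 2, 3) → (-1, -61/17, 6/17); (0, -5, -2) → (0, 70/17, -59/17)
T2 scale by (2, 3, 1): (-1, -61/17, 6/17) → (-2, -183/17, 6/17); (0, 70/17, -59/17) → (0, 210/17, -59/17)

image vertices: (-2, -183/17, 6/17), (0, 210/17, -59/17)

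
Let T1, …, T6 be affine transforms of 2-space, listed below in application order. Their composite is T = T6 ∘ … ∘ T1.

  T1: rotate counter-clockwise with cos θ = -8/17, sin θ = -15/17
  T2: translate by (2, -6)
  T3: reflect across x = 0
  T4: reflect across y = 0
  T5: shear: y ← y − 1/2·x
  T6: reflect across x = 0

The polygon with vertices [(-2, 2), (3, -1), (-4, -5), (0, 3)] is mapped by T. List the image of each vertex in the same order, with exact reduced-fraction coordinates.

T1 rotate counter-clockwise with cos θ = -8/17, sin θ = -15/17: (-2, 2) → (46/17, 14/17); (3, -1) → (-39/17, -37/17); (-4, -5) → (-43/17, 100/17); (0, 3) → (45/17, -24/17)
T2 translate by (2, -6): (46/17, 14/17) → (80/17, -88/17); (-39/17, -37/17) → (-5/17, -139/17); (-43/17, 100/17) → (-9/17, -2/17); (45/17, -24/17) → (79/17, -126/17)
T3 reflect across x = 0: (80/17, -88/17) → (-80/17, -88/17); (-5/17, -139/17) → (5/17, -139/17); (-9/17, -2/17) → (9/17, -2/17); (79/17, -126/17) → (-79/17, -126/17)
T4 reflect across y = 0: (-80/17, -88/17) → (-80/17, 88/17); (5/17, -139/17) → (5/17, 139/17); (9/17, -2/17) → (9/17, 2/17); (-79/17, -126/17) → (-79/17, 126/17)
T5 shear: y ← y − 1/2·x: (-80/17, 88/17) → (-80/17, 128/17); (5/17, 139/17) → (5/17, 273/34); (9/17, 2/17) → (9/17, -5/34); (-79/17, 126/17) → (-79/17, 331/34)
T6 reflect across x = 0: (-80/17, 128/17) → (80/17, 128/17); (5/17, 273/34) → (-5/17, 273/34); (9/17, -5/34) → (-9/17, -5/34); (-79/17, 331/34) → (79/17, 331/34)

image vertices: (80/17, 128/17), (-5/17, 273/34), (-9/17, -5/34), (79/17, 331/34)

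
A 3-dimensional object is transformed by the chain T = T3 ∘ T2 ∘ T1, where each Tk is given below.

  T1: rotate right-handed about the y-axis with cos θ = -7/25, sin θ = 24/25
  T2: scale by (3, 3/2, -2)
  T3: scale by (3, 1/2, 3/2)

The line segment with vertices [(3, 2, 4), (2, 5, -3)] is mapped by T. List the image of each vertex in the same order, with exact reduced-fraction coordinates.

T1 rotate right-handed about the y-axis with cos θ = -7/25, sin θ = 24/25: (3, 2, 4) → (3, 2, -4); (2, 5, -3) → (-86/25, 5, -27/25)
T2 scale by (3, 3/2, -2): (3, 2, -4) → (9, 3, 8); (-86/25, 5, -27/25) → (-258/25, 15/2, 54/25)
T3 scale by (3, 1/2, 3/2): (9, 3, 8) → (27, 3/2, 12); (-258/25, 15/2, 54/25) → (-774/25, 15/4, 81/25)

image vertices: (27, 3/2, 12), (-774/25, 15/4, 81/25)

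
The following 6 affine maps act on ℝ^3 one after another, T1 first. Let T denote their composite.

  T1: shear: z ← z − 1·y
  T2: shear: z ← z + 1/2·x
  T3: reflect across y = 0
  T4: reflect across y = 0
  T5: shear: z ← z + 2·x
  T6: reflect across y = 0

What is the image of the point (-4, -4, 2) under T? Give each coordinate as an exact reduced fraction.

T1 shear: z ← z − 1·y: (-4, -4, 2) → (-4, -4, 6)
T2 shear: z ← z + 1/2·x: (-4, -4, 6) → (-4, -4, 4)
T3 reflect across y = 0: (-4, -4, 4) → (-4, 4, 4)
T4 reflect across y = 0: (-4, 4, 4) → (-4, -4, 4)
T5 shear: z ← z + 2·x: (-4, -4, 4) → (-4, -4, -4)
T6 reflect across y = 0: (-4, -4, -4) → (-4, 4, -4)

T(p) = (-4, 4, -4)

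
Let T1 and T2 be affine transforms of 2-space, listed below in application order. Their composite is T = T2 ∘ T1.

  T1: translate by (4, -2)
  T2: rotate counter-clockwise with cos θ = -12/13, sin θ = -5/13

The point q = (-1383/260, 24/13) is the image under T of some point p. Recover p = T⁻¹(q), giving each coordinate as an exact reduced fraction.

T1 = [1 0 4; 0 1 -2; 0 0 1]
T2·T1 = [-12/13 5/13 -58/13; -5/13 -12/13 4/13; 0 0 1]
det M = 1; M⁻¹ = [-12/13 -5/13 -4; 5/13 -12/13 2; 0 0 1]
M⁻¹ · (-1383/260, 24/13)ᵀ = (1/5, -7/4)ᵀ

p = (1/5, -7/4)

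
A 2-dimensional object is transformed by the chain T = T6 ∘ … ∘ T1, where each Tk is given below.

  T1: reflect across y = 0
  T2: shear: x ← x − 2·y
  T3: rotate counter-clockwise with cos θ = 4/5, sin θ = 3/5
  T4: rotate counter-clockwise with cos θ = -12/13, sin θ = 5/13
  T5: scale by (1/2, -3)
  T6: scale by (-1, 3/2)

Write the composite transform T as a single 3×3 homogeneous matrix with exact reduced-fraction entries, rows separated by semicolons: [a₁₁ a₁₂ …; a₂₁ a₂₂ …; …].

T1 = [1 0 0; 0 -1 0; 0 0 1]
T2·T1 = [1 2 0; 0 -1 0; 0 0 1]
T3·…·T1 = [4/5 11/5 0; 3/5 2/5 0; 0 0 1]
T4·…·T1 = [-63/65 -142/65 0; -16/65 31/65 0; 0 0 1]
T5·…·T1 = [-63/130 -71/65 0; 48/65 -93/65 0; 0 0 1]
T6·…·T1 = [63/130 71/65 0; 72/65 -279/130 0; 0 0 1]

T = [63/130 71/65 0; 72/65 -279/130 0; 0 0 1]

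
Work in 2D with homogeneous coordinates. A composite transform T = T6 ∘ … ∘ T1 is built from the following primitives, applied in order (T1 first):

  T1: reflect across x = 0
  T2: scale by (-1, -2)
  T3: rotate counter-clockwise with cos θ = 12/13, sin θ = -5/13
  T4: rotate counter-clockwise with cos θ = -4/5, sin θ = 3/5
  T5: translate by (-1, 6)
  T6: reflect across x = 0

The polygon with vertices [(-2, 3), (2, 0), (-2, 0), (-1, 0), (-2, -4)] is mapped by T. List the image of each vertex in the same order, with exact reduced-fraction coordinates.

image vertices: (-337/65, 476/65), (131/65, 502/65), (-1/65, 278/65), (32/65, 334/65), (447/65, 14/65)

T1 reflect across x = 0: (-2, 3) → (2, 3); (2, 0) → (-2, 0); (-2, 0) → (2, 0); (-1, 0) → (1, 0); (-2, -4) → (2, -4)
T2 scale by (-1, -2): (2, 3) → (-2, -6); (-2, 0) → (2, 0); (2, 0) → (-2, 0); (1, 0) → (-1, 0); (2, -4) → (-2, 8)
T3 rotate counter-clockwise with cos θ = 12/13, sin θ = -5/13: (-2, -6) → (-54/13, -62/13); (2, 0) → (24/13, -10/13); (-2, 0) → (-24/13, 10/13); (-1, 0) → (-12/13, 5/13); (-2, 8) → (16/13, 106/13)
T4 rotate counter-clockwise with cos θ = -4/5, sin θ = 3/5: (-54/13, -62/13) → (402/65, 86/65); (24/13, -10/13) → (-66/65, 112/65); (-24/13, 10/13) → (66/65, -112/65); (-12/13, 5/13) → (33/65, -56/65); (16/13, 106/13) → (-382/65, -376/65)
T5 translate by (-1, 6): (402/65, 86/65) → (337/65, 476/65); (-66/65, 112/65) → (-131/65, 502/65); (66/65, -112/65) → (1/65, 278/65); (33/65, -56/65) → (-32/65, 334/65); (-382/65, -376/65) → (-447/65, 14/65)
T6 reflect across x = 0: (337/65, 476/65) → (-337/65, 476/65); (-131/65, 502/65) → (131/65, 502/65); (1/65, 278/65) → (-1/65, 278/65); (-32/65, 334/65) → (32/65, 334/65); (-447/65, 14/65) → (447/65, 14/65)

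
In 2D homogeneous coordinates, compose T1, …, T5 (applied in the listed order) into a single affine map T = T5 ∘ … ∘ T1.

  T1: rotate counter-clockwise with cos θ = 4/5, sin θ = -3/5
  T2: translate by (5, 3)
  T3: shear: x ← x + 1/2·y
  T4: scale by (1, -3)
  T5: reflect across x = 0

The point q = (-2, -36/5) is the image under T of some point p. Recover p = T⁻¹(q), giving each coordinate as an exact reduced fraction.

T1 = [4/5 3/5 0; -3/5 4/5 0; 0 0 1]
T2·T1 = [4/5 3/5 5; -3/5 4/5 3; 0 0 1]
T3·…·T1 = [1/2 1 13/2; -3/5 4/5 3; 0 0 1]
T4·…·T1 = [1/2 1 13/2; 9/5 -12/5 -9; 0 0 1]
T5·…·T1 = [-1/2 -1 -13/2; 9/5 -12/5 -9; 0 0 1]
det M = 3; M⁻¹ = [-4/5 1/3 -11/5; -3/5 -1/6 -27/5; 0 0 1]
M⁻¹ · (-2, -36/5)ᵀ = (-3, -3)ᵀ

p = (-3, -3)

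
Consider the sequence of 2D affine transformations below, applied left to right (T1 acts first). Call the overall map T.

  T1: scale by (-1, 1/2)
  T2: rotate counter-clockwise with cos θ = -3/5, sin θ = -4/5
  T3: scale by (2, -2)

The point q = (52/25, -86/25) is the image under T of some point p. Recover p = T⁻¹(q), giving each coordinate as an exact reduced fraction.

T1 = [-1 0 0; 0 1/2 0; 0 0 1]
T2·T1 = [3/5 2/5 0; 4/5 -3/10 0; 0 0 1]
T3·…·T1 = [6/5 4/5 0; -8/5 3/5 0; 0 0 1]
det M = 2; M⁻¹ = [3/10 -2/5 0; 4/5 3/5 0; 0 0 1]
M⁻¹ · (52/25, -86/25)ᵀ = (2, -2/5)ᵀ

p = (2, -2/5)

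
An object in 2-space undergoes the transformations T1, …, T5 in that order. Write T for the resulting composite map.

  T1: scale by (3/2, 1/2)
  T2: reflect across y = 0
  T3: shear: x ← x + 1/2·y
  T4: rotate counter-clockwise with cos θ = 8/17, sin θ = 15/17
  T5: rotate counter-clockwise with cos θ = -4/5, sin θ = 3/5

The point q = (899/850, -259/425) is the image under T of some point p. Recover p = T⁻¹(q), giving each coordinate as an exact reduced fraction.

T1 = [3/2 0 0; 0 1/2 0; 0 0 1]
T2·T1 = [3/2 0 0; 0 -1/2 0; 0 0 1]
T3·…·T1 = [3/2 -1/4 0; 0 -1/2 0; 0 0 1]
T4·…·T1 = [12/17 11/34 0; 45/34 -31/68 0; 0 0 1]
T5·…·T1 = [-231/170 1/68 0; -54/85 19/34 0; 0 0 1]
det M = -3/4; M⁻¹ = [-38/51 1/51 0; -72/85 154/85 0; 0 0 1]
M⁻¹ · (899/850, -259/425)ᵀ = (-4/5, -2)ᵀ

p = (-4/5, -2)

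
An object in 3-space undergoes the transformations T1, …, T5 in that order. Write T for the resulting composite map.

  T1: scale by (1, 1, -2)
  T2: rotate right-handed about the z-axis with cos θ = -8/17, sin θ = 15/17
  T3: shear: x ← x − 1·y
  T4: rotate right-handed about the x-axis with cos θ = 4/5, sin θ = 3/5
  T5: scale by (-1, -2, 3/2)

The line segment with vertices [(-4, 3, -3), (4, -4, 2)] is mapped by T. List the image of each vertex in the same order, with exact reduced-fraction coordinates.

image vertices: (-71/17, 1284/85, 234/85), (64/17, -1144/85, 6/85)

T1 scale by (1, 1, -2): (-4, 3, -3) → (-4, 3, 6); (4, -4, 2) → (4, -4, -4)
T2 rotate right-handed about the z-axis with cos θ = -8/17, sin θ = 15/17: (-4, 3, 6) → (-13/17, -84/17, 6); (4, -4, -4) → (28/17, 92/17, -4)
T3 shear: x ← x − 1·y: (-13/17, -84/17, 6) → (71/17, -84/17, 6); (28/17, 92/17, -4) → (-64/17, 92/17, -4)
T4 rotate right-handed about the x-axis with cos θ = 4/5, sin θ = 3/5: (71/17, -84/17, 6) → (71/17, -642/85, 156/85); (-64/17, 92/17, -4) → (-64/17, 572/85, 4/85)
T5 scale by (-1, -2, 3/2): (71/17, -642/85, 156/85) → (-71/17, 1284/85, 234/85); (-64/17, 572/85, 4/85) → (64/17, -1144/85, 6/85)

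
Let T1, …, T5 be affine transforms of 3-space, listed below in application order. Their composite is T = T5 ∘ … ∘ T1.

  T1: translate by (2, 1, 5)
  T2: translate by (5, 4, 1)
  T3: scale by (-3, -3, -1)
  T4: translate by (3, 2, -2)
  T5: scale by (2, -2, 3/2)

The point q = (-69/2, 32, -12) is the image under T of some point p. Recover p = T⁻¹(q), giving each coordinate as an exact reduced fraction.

T1 = [1 0 0 2; 0 1 0 1; 0 0 1 5; 0 0 0 1]
T2·T1 = [1 0 0 7; 0 1 0 5; 0 0 1 6; 0 0 0 1]
T3·…·T1 = [-3 0 0 -21; 0 -3 0 -15; 0 0 -1 -6; 0 0 0 1]
T4·…·T1 = [-3 0 0 -18; 0 -3 0 -13; 0 0 -1 -8; 0 0 0 1]
T5·…·T1 = [-6 0 0 -36; 0 6 0 26; 0 0 -3/2 -12; 0 0 0 1]
det M = 54; M⁻¹ = [-1/6 0 0 -6; 0 1/6 0 -13/3; 0 0 -2/3 -8; 0 0 0 1]
M⁻¹ · (-69/2, 32, -12)ᵀ = (-1/4, 1, 0)ᵀ

p = (-1/4, 1, 0)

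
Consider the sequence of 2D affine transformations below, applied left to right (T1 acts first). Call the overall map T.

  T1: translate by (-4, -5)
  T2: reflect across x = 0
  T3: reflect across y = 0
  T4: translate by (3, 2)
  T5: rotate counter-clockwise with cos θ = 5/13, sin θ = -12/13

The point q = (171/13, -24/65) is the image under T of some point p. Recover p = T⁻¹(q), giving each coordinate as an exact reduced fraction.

p = (8/5, -5)

T1 = [1 0 -4; 0 1 -5; 0 0 1]
T2·T1 = [-1 0 4; 0 1 -5; 0 0 1]
T3·…·T1 = [-1 0 4; 0 -1 5; 0 0 1]
T4·…·T1 = [-1 0 7; 0 -1 7; 0 0 1]
T5·…·T1 = [-5/13 -12/13 119/13; 12/13 -5/13 -49/13; 0 0 1]
det M = 1; M⁻¹ = [-5/13 12/13 7; -12/13 -5/13 7; 0 0 1]
M⁻¹ · (171/13, -24/65)ᵀ = (8/5, -5)ᵀ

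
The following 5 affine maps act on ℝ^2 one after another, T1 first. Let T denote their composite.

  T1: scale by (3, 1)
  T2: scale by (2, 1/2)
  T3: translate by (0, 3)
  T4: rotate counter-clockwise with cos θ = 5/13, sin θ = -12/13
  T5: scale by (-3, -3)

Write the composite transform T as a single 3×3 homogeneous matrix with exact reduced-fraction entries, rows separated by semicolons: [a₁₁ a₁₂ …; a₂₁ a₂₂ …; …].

T1 = [3 0 0; 0 1 0; 0 0 1]
T2·T1 = [6 0 0; 0 1/2 0; 0 0 1]
T3·…·T1 = [6 0 0; 0 1/2 3; 0 0 1]
T4·…·T1 = [30/13 6/13 36/13; -72/13 5/26 15/13; 0 0 1]
T5·…·T1 = [-90/13 -18/13 -108/13; 216/13 -15/26 -45/13; 0 0 1]

T = [-90/13 -18/13 -108/13; 216/13 -15/26 -45/13; 0 0 1]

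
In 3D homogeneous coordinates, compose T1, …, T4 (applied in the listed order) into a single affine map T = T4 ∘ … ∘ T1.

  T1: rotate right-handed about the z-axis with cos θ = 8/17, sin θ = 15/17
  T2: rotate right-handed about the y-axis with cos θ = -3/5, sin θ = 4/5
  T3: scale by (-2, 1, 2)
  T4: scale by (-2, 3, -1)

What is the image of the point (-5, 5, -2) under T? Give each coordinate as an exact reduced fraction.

T1 rotate right-handed about the z-axis with cos θ = 8/17, sin θ = 15/17: (-5, 5, -2) → (-115/17, -35/17, -2)
T2 rotate right-handed about the y-axis with cos θ = -3/5, sin θ = 4/5: (-115/17, -35/17, -2) → (209/85, -35/17, 562/85)
T3 scale by (-2, 1, 2): (209/85, -35/17, 562/85) → (-418/85, -35/17, 1124/85)
T4 scale by (-2, 3, -1): (-418/85, -35/17, 1124/85) → (836/85, -105/17, -1124/85)

T(p) = (836/85, -105/17, -1124/85)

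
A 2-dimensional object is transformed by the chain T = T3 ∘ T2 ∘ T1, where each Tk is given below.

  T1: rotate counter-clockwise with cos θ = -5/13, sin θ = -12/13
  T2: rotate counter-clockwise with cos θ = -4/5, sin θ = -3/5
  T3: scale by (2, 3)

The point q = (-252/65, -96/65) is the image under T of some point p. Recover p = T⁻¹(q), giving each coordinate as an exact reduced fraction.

p = (0, 2)

T1 = [-5/13 12/13 0; -12/13 -5/13 0; 0 0 1]
T2·T1 = [-16/65 -63/65 0; 63/65 -16/65 0; 0 0 1]
T3·…·T1 = [-32/65 -126/65 0; 189/65 -48/65 0; 0 0 1]
det M = 6; M⁻¹ = [-8/65 21/65 0; -63/130 -16/195 0; 0 0 1]
M⁻¹ · (-252/65, -96/65)ᵀ = (0, 2)ᵀ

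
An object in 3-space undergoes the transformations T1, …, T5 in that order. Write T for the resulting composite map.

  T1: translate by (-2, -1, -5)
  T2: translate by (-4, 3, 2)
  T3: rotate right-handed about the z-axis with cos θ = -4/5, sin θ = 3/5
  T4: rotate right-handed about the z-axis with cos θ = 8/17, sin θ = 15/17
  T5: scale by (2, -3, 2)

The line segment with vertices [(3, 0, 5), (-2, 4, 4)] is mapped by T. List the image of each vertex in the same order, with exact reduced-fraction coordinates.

T1 translate by (-2, -1, -5): (3, 0, 5) → (1, -1, 0); (-2, 4, 4) → (-4, 3, -1)
T2 translate by (-4, 3, 2): (1, -1, 0) → (-3, 2, 2); (-4, 3, -1) → (-8, 6, 1)
T3 rotate right-handed about the z-axis with cos θ = -4/5, sin θ = 3/5: (-3, 2, 2) → (6/5, -17/5, 2); (-8, 6, 1) → (14/5, -48/5, 1)
T4 rotate right-handed about the z-axis with cos θ = 8/17, sin θ = 15/17: (6/5, -17/5, 2) → (303/85, -46/85, 2); (14/5, -48/5, 1) → (832/85, -174/85, 1)
T5 scale by (2, -3, 2): (303/85, -46/85, 2) → (606/85, 138/85, 4); (832/85, -174/85, 1) → (1664/85, 522/85, 2)

image vertices: (606/85, 138/85, 4), (1664/85, 522/85, 2)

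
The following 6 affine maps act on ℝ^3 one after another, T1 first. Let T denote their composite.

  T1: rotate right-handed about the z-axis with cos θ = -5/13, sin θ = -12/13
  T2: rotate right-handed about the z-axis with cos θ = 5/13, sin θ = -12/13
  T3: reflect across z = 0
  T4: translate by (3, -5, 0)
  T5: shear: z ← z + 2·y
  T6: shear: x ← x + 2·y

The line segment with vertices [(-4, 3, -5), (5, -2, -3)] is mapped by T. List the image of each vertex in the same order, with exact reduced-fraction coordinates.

T1 rotate right-handed about the z-axis with cos θ = -5/13, sin θ = -12/13: (-4, 3, -5) → (56/13, 33/13, -5); (5, -2, -3) → (-49/13, -50/13, -3)
T2 rotate right-handed about the z-axis with cos θ = 5/13, sin θ = -12/13: (56/13, 33/13, -5) → (4, -3, -5); (-49/13, -50/13, -3) → (-5, 2, -3)
T3 reflect across z = 0: (4, -3, -5) → (4, -3, 5); (-5, 2, -3) → (-5, 2, 3)
T4 translate by (3, -5, 0): (4, -3, 5) → (7, -8, 5); (-5, 2, 3) → (-2, -3, 3)
T5 shear: z ← z + 2·y: (7, -8, 5) → (7, -8, -11); (-2, -3, 3) → (-2, -3, -3)
T6 shear: x ← x + 2·y: (7, -8, -11) → (-9, -8, -11); (-2, -3, -3) → (-8, -3, -3)

image vertices: (-9, -8, -11), (-8, -3, -3)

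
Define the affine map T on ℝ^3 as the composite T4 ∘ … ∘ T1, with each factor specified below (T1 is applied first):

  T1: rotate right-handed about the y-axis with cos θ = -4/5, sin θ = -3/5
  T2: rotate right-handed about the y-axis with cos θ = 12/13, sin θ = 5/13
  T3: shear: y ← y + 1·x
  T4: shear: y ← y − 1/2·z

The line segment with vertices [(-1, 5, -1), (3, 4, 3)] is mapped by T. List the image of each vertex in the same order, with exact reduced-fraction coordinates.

T1 rotate right-handed about the y-axis with cos θ = -4/5, sin θ = -3/5: (-1, 5, -1) → (7/5, 5, 1/5); (3, 4, 3) → (-21/5, 4, -3/5)
T2 rotate right-handed about the y-axis with cos θ = 12/13, sin θ = 5/13: (7/5, 5, 1/5) → (89/65, 5, -23/65); (-21/5, 4, -3/5) → (-267/65, 4, 69/65)
T3 shear: y ← y + 1·x: (89/65, 5, -23/65) → (89/65, 414/65, -23/65); (-267/65, 4, 69/65) → (-267/65, -7/65, 69/65)
T4 shear: y ← y − 1/2·z: (89/65, 414/65, -23/65) → (89/65, 851/130, -23/65); (-267/65, -7/65, 69/65) → (-267/65, -83/130, 69/65)

image vertices: (89/65, 851/130, -23/65), (-267/65, -83/130, 69/65)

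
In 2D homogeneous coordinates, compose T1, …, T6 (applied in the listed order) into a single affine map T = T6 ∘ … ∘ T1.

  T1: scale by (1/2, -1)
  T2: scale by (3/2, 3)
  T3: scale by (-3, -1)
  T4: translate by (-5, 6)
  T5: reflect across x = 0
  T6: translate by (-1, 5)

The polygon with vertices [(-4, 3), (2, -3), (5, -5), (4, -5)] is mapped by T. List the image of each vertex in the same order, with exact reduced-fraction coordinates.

T1 scale by (1/2, -1): (-4, 3) → (-2, -3); (2, -3) → (1, 3); (5, -5) → (5/2, 5); (4, -5) → (2, 5)
T2 scale by (3/2, 3): (-2, -3) → (-3, -9); (1, 3) → (3/2, 9); (5/2, 5) → (15/4, 15); (2, 5) → (3, 15)
T3 scale by (-3, -1): (-3, -9) → (9, 9); (3/2, 9) → (-9/2, -9); (15/4, 15) → (-45/4, -15); (3, 15) → (-9, -15)
T4 translate by (-5, 6): (9, 9) → (4, 15); (-9/2, -9) → (-19/2, -3); (-45/4, -15) → (-65/4, -9); (-9, -15) → (-14, -9)
T5 reflect across x = 0: (4, 15) → (-4, 15); (-19/2, -3) → (19/2, -3); (-65/4, -9) → (65/4, -9); (-14, -9) → (14, -9)
T6 translate by (-1, 5): (-4, 15) → (-5, 20); (19/2, -3) → (17/2, 2); (65/4, -9) → (61/4, -4); (14, -9) → (13, -4)

image vertices: (-5, 20), (17/2, 2), (61/4, -4), (13, -4)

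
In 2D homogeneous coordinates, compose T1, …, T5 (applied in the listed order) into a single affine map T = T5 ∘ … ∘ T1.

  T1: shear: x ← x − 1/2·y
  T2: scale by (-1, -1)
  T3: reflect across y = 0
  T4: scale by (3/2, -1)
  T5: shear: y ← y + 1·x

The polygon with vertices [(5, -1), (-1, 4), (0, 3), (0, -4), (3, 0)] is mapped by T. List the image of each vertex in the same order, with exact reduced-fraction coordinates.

T1 shear: x ← x − 1/2·y: (5, -1) → (11/2, -1); (-1, 4) → (-3, 4); (0, 3) → (-3/2, 3); (0, -4) → (2, -4); (3, 0) → (3, 0)
T2 scale by (-1, -1): (11/2, -1) → (-11/2, 1); (-3, 4) → (3, -4); (-3/2, 3) → (3/2, -3); (2, -4) → (-2, 4); (3, 0) → (-3, 0)
T3 reflect across y = 0: (-11/2, 1) → (-11/2, -1); (3, -4) → (3, 4); (3/2, -3) → (3/2, 3); (-2, 4) → (-2, -4); (-3, 0) → (-3, 0)
T4 scale by (3/2, -1): (-11/2, -1) → (-33/4, 1); (3, 4) → (9/2, -4); (3/2, 3) → (9/4, -3); (-2, -4) → (-3, 4); (-3, 0) → (-9/2, 0)
T5 shear: y ← y + 1·x: (-33/4, 1) → (-33/4, -29/4); (9/2, -4) → (9/2, 1/2); (9/4, -3) → (9/4, -3/4); (-3, 4) → (-3, 1); (-9/2, 0) → (-9/2, -9/2)

image vertices: (-33/4, -29/4), (9/2, 1/2), (9/4, -3/4), (-3, 1), (-9/2, -9/2)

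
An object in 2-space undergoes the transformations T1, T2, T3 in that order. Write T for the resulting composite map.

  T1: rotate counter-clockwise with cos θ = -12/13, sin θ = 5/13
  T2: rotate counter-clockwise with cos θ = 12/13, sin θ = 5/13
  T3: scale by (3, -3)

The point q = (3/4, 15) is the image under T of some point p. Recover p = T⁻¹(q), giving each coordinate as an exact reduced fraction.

T1 = [-12/13 -5/13 0; 5/13 -12/13 0; 0 0 1]
T2·T1 = [-1 0 0; 0 -1 0; 0 0 1]
T3·…·T1 = [-3 0 0; 0 3 0; 0 0 1]
det M = -9; M⁻¹ = [-1/3 0 0; 0 1/3 0; 0 0 1]
M⁻¹ · (3/4, 15)ᵀ = (-1/4, 5)ᵀ

p = (-1/4, 5)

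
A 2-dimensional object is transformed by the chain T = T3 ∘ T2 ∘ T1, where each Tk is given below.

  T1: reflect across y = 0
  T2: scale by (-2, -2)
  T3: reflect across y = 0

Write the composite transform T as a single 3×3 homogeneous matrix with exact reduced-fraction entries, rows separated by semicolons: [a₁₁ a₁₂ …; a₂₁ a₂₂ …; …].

T1 = [1 0 0; 0 -1 0; 0 0 1]
T2·T1 = [-2 0 0; 0 2 0; 0 0 1]
T3·…·T1 = [-2 0 0; 0 -2 0; 0 0 1]

T = [-2 0 0; 0 -2 0; 0 0 1]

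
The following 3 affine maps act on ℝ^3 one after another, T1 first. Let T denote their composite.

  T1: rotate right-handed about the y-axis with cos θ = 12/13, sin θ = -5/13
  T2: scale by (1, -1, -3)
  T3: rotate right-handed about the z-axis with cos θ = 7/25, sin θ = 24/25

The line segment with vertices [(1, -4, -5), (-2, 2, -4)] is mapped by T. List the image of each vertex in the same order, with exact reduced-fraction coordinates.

image vertices: (-989/325, 1252/325, 165/13), (596/325, -278/325, 174/13)

T1 rotate right-handed about the y-axis with cos θ = 12/13, sin θ = -5/13: (1, -4, -5) → (37/13, -4, -55/13); (-2, 2, -4) → (-4/13, 2, -58/13)
T2 scale by (1, -1, -3): (37/13, -4, -55/13) → (37/13, 4, 165/13); (-4/13, 2, -58/13) → (-4/13, -2, 174/13)
T3 rotate right-handed about the z-axis with cos θ = 7/25, sin θ = 24/25: (37/13, 4, 165/13) → (-989/325, 1252/325, 165/13); (-4/13, -2, 174/13) → (596/325, -278/325, 174/13)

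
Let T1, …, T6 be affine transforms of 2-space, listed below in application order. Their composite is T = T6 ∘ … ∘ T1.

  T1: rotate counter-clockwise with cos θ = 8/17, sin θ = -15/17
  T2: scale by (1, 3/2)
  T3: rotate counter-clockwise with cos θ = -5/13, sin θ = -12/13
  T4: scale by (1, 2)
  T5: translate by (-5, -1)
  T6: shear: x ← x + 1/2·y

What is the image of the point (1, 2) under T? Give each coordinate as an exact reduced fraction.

T(p) = (-1851/221, -1148/221)

T1 rotate counter-clockwise with cos θ = 8/17, sin θ = -15/17: (1, 2) → (38/17, 1/17)
T2 scale by (1, 3/2): (38/17, 1/17) → (38/17, 3/34)
T3 rotate counter-clockwise with cos θ = -5/13, sin θ = -12/13: (38/17, 3/34) → (-172/221, -927/442)
T4 scale by (1, 2): (-172/221, -927/442) → (-172/221, -927/221)
T5 translate by (-5, -1): (-172/221, -927/221) → (-1277/221, -1148/221)
T6 shear: x ← x + 1/2·y: (-1277/221, -1148/221) → (-1851/221, -1148/221)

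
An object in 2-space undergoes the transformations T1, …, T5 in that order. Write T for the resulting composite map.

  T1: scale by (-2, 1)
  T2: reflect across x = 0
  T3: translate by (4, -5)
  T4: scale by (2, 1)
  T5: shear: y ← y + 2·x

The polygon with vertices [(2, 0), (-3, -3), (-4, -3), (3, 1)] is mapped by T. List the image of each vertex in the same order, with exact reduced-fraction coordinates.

T1 scale by (-2, 1): (2, 0) → (-4, 0); (-3, -3) → (6, -3); (-4, -3) → (8, -3); (3, 1) → (-6, 1)
T2 reflect across x = 0: (-4, 0) → (4, 0); (6, -3) → (-6, -3); (8, -3) → (-8, -3); (-6, 1) → (6, 1)
T3 translate by (4, -5): (4, 0) → (8, -5); (-6, -3) → (-2, -8); (-8, -3) → (-4, -8); (6, 1) → (10, -4)
T4 scale by (2, 1): (8, -5) → (16, -5); (-2, -8) → (-4, -8); (-4, -8) → (-8, -8); (10, -4) → (20, -4)
T5 shear: y ← y + 2·x: (16, -5) → (16, 27); (-4, -8) → (-4, -16); (-8, -8) → (-8, -24); (20, -4) → (20, 36)

image vertices: (16, 27), (-4, -16), (-8, -24), (20, 36)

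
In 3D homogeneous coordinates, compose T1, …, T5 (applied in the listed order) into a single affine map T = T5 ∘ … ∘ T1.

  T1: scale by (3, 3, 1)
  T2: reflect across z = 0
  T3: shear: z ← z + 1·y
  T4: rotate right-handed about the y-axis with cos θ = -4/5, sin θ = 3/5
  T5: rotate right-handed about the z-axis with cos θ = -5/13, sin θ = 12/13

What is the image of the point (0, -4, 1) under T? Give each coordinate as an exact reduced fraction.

T1 scale by (3, 3, 1): (0, -4, 1) → (0, -12, 1)
T2 reflect across z = 0: (0, -12, 1) → (0, -12, -1)
T3 shear: z ← z + 1·y: (0, -12, -1) → (0, -12, -13)
T4 rotate right-handed about the y-axis with cos θ = -4/5, sin θ = 3/5: (0, -12, -13) → (-39/5, -12, 52/5)
T5 rotate right-handed about the z-axis with cos θ = -5/13, sin θ = 12/13: (-39/5, -12, 52/5) → (183/13, -168/65, 52/5)

T(p) = (183/13, -168/65, 52/5)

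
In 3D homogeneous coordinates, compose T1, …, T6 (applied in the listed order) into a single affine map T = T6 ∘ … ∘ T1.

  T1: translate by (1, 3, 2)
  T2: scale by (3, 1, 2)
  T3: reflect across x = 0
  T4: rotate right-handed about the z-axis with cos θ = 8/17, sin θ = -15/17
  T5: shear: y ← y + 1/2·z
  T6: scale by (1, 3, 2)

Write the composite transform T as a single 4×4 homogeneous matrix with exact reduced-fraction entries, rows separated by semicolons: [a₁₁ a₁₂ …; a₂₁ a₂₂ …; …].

T1 = [1 0 0 1; 0 1 0 3; 0 0 1 2; 0 0 0 1]
T2·T1 = [3 0 0 3; 0 1 0 3; 0 0 2 4; 0 0 0 1]
T3·…·T1 = [-3 0 0 -3; 0 1 0 3; 0 0 2 4; 0 0 0 1]
T4·…·T1 = [-24/17 15/17 0 21/17; 45/17 8/17 0 69/17; 0 0 2 4; 0 0 0 1]
T5·…·T1 = [-24/17 15/17 0 21/17; 45/17 8/17 1 103/17; 0 0 2 4; 0 0 0 1]
T6·…·T1 = [-24/17 15/17 0 21/17; 135/17 24/17 3 309/17; 0 0 4 8; 0 0 0 1]

T = [-24/17 15/17 0 21/17; 135/17 24/17 3 309/17; 0 0 4 8; 0 0 0 1]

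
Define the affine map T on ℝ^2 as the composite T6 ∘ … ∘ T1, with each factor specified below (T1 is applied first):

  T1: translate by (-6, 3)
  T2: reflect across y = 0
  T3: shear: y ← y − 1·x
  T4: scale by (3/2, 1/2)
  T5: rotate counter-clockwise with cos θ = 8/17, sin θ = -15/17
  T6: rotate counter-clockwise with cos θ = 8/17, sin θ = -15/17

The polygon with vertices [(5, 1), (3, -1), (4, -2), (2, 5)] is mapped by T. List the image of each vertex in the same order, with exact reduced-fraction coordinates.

image vertices: (-237/578, 1203/578), (1689/578, 1999/578), (603/289, 1279/578), (486/289, 1762/289)

T1 translate by (-6, 3): (5, 1) → (-1, 4); (3, -1) → (-3, 2); (4, -2) → (-2, 1); (2, 5) → (-4, 8)
T2 reflect across y = 0: (-1, 4) → (-1, -4); (-3, 2) → (-3, -2); (-2, 1) → (-2, -1); (-4, 8) → (-4, -8)
T3 shear: y ← y − 1·x: (-1, -4) → (-1, -3); (-3, -2) → (-3, 1); (-2, -1) → (-2, 1); (-4, -8) → (-4, -4)
T4 scale by (3/2, 1/2): (-1, -3) → (-3/2, -3/2); (-3, 1) → (-9/2, 1/2); (-2, 1) → (-3, 1/2); (-4, -4) → (-6, -2)
T5 rotate counter-clockwise with cos θ = 8/17, sin θ = -15/17: (-3/2, -3/2) → (-69/34, 21/34); (-9/2, 1/2) → (-57/34, 143/34); (-3, 1/2) → (-33/34, 49/17); (-6, -2) → (-78/17, 74/17)
T6 rotate counter-clockwise with cos θ = 8/17, sin θ = -15/17: (-69/34, 21/34) → (-237/578, 1203/578); (-57/34, 143/34) → (1689/578, 1999/578); (-33/34, 49/17) → (603/289, 1279/578); (-78/17, 74/17) → (486/289, 1762/289)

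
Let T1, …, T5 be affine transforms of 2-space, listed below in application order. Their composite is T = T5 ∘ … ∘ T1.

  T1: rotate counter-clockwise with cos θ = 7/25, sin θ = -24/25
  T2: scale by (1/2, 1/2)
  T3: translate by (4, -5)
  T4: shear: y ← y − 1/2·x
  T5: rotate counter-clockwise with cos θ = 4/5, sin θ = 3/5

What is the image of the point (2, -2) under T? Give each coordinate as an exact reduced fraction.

T(p) = (1849/250, -541/125)

T1 rotate counter-clockwise with cos θ = 7/25, sin θ = -24/25: (2, -2) → (-34/25, -62/25)
T2 scale by (1/2, 1/2): (-34/25, -62/25) → (-17/25, -31/25)
T3 translate by (4, -5): (-17/25, -31/25) → (83/25, -156/25)
T4 shear: y ← y − 1/2·x: (83/25, -156/25) → (83/25, -79/10)
T5 rotate counter-clockwise with cos θ = 4/5, sin θ = 3/5: (83/25, -79/10) → (1849/250, -541/125)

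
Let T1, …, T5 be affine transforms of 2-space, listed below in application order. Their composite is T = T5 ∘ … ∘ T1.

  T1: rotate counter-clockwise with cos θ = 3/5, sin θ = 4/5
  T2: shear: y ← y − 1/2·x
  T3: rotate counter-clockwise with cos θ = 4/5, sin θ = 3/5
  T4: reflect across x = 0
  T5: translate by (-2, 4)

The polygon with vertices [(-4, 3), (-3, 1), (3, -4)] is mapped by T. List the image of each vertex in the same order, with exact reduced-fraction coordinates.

T1 rotate counter-clockwise with cos θ = 3/5, sin θ = 4/5: (-4, 3) → (-24/5, -7/5); (-3, 1) → (-13/5, -9/5); (3, -4) → (5, 0)
T2 shear: y ← y − 1/2·x: (-24/5, -7/5) → (-24/5, 1); (-13/5, -9/5) → (-13/5, -1/2); (5, 0) → (5, -5/2)
T3 rotate counter-clockwise with cos θ = 4/5, sin θ = 3/5: (-24/5, 1) → (-111/25, -52/25); (-13/5, -1/2) → (-89/50, -49/25); (5, -5/2) → (11/2, 1)
T4 reflect across x = 0: (-111/25, -52/25) → (111/25, -52/25); (-89/50, -49/25) → (89/50, -49/25); (11/2, 1) → (-11/2, 1)
T5 translate by (-2, 4): (111/25, -52/25) → (61/25, 48/25); (89/50, -49/25) → (-11/50, 51/25); (-11/2, 1) → (-15/2, 5)

image vertices: (61/25, 48/25), (-11/50, 51/25), (-15/2, 5)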